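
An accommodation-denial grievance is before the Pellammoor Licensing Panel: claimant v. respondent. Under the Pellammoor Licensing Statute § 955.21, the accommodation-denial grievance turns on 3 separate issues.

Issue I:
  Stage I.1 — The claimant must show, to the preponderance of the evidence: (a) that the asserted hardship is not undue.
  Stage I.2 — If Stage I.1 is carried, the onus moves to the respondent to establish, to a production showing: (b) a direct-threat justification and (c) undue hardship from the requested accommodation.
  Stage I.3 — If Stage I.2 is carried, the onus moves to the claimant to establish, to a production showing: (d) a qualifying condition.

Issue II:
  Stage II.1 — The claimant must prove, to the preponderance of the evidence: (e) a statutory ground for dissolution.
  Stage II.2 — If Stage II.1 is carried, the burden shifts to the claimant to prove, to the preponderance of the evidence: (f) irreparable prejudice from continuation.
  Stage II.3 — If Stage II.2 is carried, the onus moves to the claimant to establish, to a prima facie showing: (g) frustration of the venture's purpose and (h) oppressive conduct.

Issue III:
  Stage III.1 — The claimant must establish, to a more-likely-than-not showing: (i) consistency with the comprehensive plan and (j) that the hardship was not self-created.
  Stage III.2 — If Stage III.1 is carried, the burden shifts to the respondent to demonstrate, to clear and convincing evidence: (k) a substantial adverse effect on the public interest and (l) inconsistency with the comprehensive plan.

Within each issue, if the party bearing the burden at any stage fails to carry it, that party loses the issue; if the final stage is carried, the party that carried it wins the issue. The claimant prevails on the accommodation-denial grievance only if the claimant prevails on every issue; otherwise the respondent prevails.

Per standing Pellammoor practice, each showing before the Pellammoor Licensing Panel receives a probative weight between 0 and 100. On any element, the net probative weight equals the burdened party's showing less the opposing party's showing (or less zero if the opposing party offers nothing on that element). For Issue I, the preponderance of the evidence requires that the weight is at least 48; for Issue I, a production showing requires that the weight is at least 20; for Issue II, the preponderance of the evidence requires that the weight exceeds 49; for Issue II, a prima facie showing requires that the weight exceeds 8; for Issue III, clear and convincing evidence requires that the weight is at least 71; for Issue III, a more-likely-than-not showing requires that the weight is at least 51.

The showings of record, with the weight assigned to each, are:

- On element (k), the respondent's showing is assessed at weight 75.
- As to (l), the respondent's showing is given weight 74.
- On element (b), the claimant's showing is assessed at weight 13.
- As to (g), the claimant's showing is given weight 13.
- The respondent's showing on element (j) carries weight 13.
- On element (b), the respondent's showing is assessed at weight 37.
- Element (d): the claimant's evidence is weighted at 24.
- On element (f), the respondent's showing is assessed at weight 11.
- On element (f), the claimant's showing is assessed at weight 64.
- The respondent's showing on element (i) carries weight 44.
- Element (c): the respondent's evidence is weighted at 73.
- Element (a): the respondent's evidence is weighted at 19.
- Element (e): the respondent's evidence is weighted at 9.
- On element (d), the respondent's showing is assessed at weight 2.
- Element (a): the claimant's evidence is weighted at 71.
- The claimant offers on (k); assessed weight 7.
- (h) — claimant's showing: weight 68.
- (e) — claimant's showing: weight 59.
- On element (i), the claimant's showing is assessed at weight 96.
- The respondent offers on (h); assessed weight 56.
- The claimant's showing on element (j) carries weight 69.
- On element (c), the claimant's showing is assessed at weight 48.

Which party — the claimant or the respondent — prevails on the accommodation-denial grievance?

— Issue I —
Stage I.1 (claimant, the preponderance of the evidence, weight is at least 48): (a) net 71−19=52 ≥ 48 — meets.
  Stage I.1 carried; the burden shifts to the respondent.
Stage I.2 (respondent, a production showing, weight is at least 20): (b) net 37−13=24 ≥ 20 — meets; (c) net 73−48=25 ≥ 20 — meets.
  Stage I.2 is satisfied; the onus moves to the claimant.
Stage I.3 (claimant, a production showing, weight is at least 20): (d) net 24−2=22 ≥ 20 — meets.
  Stage I.3 carried; the final stage is satisfied.
Every stage carried; the claimant prevails on this issue.
— Issue II —
Stage II.1 (claimant, the preponderance of the evidence, weight exceeds 49): (e) net 59−9=50 > 49 — meets.
  All elements met. The claimant retains the burden for Stage II.2.
Stage II.2 (claimant, the preponderance of the evidence, weight exceeds 49): (f) net 64−11=53 > 49 — meets.
  Stage II.2 is satisfied; the claimant continues to bear the burden.
Stage II.3 (claimant, a prima facie showing, weight exceeds 8): (g) 13 > 8 — meets; (h) net 68−56=12 > 8 — meets.
  Stage II.3 carried; the final stage is satisfied.
With every stage satisfied, the claimant prevails on this issue.
— Issue III —
Stage III.1 (claimant, a more-likely-than-not showing, weight is at least 51): (i) net 96−44=52 ≥ 51 — meets; (j) net 69−13=56 ≥ 51 — meets.
  All elements met. The burden passes to the respondent.
Stage III.2 (respondent, clear and convincing evidence, weight is at least 71): (k) net 75−7=68 < 71 — fails; (l) 74 ≥ 71 — meets.
  Not every element is met, so the respondent fails to carry Stage III.2.
The analysis ends at Stage III.2; the claimant prevails on this issue.
Per-issue: Issue I → claimant; Issue II → claimant; Issue III → claimant. The claimant must prevail on every issue; overall, the claimant prevails.

claimant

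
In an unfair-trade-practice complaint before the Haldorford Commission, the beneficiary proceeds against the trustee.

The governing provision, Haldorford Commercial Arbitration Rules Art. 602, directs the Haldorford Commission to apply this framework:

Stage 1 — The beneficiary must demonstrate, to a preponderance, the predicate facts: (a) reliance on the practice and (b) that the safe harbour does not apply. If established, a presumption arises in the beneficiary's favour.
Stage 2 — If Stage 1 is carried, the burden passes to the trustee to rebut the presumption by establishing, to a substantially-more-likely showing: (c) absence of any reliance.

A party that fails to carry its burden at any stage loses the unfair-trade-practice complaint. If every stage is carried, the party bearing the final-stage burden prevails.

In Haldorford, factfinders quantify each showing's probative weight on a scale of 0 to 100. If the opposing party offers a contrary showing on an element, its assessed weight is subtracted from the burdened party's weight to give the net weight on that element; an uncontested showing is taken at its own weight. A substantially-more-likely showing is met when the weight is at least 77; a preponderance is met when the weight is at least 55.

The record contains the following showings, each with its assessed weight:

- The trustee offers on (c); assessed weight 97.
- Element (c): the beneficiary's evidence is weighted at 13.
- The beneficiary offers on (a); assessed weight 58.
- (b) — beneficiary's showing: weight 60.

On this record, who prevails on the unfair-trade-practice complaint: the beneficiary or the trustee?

Stage 1 (beneficiary, a preponderance, weight is at least 55): (a) 58 ≥ 55 — meets; (b) 60 ≥ 55 — meets.
  The beneficiary carries Stage 1; the trustee now bears the burden.
Stage 2 (trustee, a substantially-more-likely showing, weight is at least 77): (c) net 97−13=84 ≥ 77 — meets.
  Stage 2 carried; the final stage is satisfied.
With every stage satisfied, the trustee prevails.

trustee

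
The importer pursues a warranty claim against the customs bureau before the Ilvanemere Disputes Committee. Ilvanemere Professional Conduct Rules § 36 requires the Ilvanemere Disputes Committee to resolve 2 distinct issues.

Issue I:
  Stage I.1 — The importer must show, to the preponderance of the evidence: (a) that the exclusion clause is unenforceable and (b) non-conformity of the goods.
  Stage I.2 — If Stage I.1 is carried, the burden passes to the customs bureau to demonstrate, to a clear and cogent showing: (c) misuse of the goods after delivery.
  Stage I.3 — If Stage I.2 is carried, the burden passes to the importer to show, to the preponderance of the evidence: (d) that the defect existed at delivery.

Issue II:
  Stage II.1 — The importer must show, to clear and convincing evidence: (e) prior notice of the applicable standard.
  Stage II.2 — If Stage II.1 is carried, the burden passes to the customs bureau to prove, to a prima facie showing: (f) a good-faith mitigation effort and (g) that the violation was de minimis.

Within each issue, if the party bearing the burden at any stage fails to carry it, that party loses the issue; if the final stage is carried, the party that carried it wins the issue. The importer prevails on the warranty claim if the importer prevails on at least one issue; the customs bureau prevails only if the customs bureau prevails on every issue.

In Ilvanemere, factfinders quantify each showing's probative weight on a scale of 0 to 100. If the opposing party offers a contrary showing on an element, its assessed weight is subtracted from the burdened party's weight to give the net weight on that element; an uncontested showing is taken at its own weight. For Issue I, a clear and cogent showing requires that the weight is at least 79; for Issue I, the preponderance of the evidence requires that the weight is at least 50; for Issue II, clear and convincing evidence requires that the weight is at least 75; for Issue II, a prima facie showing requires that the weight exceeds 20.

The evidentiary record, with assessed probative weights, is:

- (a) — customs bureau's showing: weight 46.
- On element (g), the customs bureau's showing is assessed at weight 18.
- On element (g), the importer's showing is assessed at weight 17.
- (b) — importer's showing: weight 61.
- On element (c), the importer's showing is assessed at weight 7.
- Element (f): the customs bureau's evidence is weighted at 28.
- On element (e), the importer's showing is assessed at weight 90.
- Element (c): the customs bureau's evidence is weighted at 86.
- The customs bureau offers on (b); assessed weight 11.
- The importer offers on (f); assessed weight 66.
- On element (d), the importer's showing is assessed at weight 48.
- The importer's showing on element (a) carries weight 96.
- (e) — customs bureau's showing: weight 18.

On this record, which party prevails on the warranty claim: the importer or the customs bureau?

— Issue I —
At Stage I.1 the importer must meet the preponderance of the evidence (weight is at least 50): on (a) the weight is 96 less the opposing 46 gives net 50, which does reach 50, so (a) meets the standard; on (b) the weight is 61 less the opposing 11 gives net 50, which does reach 50, so (b) meets the standard.
  All elements met. The burden passes to the customs bureau.
At Stage I.2 the customs bureau must meet a clear and cogent showing (weight is at least 79): on (c) the weight is 86 less the opposing 7 gives net 79, which does reach 79, so (c) meets the standard.
  The customs bureau carries Stage I.2; the importer now bears the burden.
At Stage I.3 the importer must meet the preponderance of the evidence (weight is at least 50): on (d) the weight is 48, which does not reach 50, so (d) does not meet the standard.
  Not every element is met, so the importer fails to carry Stage I.3.
The customs bureau prevails on this issue.
— Issue II —
Stage II.1 (importer, clear and convincing evidence, weight is at least 75): (e) net 90−18=72 < 75 — fails.
  The importer does not carry Stage II.1.
The customs bureau prevails on this issue.
Per-issue: Issue I → customs bureau; Issue II → customs bureau. The importer must prevail on at least one issue; overall, the customs bureau prevails.

customs bureau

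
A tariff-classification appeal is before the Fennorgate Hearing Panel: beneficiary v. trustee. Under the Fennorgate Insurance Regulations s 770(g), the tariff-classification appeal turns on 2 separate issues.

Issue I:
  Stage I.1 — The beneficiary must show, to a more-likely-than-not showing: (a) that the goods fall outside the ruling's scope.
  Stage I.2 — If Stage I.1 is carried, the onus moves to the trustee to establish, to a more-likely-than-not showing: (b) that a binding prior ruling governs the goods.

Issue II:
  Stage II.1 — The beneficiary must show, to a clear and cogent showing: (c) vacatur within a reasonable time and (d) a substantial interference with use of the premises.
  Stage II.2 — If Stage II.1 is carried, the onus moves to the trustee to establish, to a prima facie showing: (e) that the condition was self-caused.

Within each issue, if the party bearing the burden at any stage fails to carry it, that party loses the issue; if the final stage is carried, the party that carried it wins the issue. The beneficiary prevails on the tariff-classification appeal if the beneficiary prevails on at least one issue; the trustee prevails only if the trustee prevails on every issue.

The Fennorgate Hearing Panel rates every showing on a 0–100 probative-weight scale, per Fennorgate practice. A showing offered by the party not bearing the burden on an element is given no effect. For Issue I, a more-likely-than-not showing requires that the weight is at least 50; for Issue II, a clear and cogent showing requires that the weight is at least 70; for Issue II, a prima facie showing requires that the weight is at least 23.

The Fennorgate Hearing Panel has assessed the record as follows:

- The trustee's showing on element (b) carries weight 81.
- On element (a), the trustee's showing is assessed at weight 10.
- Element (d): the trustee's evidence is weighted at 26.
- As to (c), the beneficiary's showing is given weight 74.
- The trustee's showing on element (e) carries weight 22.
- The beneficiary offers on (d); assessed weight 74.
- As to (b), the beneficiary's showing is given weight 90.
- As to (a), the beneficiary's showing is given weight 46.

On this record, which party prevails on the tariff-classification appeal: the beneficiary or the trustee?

beneficiary

— Issue I —
Stage I.1 — burden on beneficiary; standard: a more-likely-than-not showing (weight is at least 50).
    (a): 46 (trustee's 10 disregarded) < 50 [not met]
  Stage I.1 not carried; the beneficiary fails its burden.
The trustee prevails on this issue.
— Issue II —
Stage II.1 — burden on beneficiary; standard: a clear and cogent showing (weight is at least 70).
    (c): 74 ≥ 70 [met]
    (d): 74 (trustee's 26 disregarded) ≥ 70 [met]
  All elements met. The burden passes to the trustee.
Stage II.2 — burden on trustee; standard: a prima facie showing (weight is at least 23).
    (e): 22 < 23 [not met]
  Not every element is met, so the trustee fails to carry Stage II.2.
So the beneficiary prevails on this issue.
Per-issue: Issue I → trustee; Issue II → beneficiary. The beneficiary must prevail on at least one issue; overall, the beneficiary prevails.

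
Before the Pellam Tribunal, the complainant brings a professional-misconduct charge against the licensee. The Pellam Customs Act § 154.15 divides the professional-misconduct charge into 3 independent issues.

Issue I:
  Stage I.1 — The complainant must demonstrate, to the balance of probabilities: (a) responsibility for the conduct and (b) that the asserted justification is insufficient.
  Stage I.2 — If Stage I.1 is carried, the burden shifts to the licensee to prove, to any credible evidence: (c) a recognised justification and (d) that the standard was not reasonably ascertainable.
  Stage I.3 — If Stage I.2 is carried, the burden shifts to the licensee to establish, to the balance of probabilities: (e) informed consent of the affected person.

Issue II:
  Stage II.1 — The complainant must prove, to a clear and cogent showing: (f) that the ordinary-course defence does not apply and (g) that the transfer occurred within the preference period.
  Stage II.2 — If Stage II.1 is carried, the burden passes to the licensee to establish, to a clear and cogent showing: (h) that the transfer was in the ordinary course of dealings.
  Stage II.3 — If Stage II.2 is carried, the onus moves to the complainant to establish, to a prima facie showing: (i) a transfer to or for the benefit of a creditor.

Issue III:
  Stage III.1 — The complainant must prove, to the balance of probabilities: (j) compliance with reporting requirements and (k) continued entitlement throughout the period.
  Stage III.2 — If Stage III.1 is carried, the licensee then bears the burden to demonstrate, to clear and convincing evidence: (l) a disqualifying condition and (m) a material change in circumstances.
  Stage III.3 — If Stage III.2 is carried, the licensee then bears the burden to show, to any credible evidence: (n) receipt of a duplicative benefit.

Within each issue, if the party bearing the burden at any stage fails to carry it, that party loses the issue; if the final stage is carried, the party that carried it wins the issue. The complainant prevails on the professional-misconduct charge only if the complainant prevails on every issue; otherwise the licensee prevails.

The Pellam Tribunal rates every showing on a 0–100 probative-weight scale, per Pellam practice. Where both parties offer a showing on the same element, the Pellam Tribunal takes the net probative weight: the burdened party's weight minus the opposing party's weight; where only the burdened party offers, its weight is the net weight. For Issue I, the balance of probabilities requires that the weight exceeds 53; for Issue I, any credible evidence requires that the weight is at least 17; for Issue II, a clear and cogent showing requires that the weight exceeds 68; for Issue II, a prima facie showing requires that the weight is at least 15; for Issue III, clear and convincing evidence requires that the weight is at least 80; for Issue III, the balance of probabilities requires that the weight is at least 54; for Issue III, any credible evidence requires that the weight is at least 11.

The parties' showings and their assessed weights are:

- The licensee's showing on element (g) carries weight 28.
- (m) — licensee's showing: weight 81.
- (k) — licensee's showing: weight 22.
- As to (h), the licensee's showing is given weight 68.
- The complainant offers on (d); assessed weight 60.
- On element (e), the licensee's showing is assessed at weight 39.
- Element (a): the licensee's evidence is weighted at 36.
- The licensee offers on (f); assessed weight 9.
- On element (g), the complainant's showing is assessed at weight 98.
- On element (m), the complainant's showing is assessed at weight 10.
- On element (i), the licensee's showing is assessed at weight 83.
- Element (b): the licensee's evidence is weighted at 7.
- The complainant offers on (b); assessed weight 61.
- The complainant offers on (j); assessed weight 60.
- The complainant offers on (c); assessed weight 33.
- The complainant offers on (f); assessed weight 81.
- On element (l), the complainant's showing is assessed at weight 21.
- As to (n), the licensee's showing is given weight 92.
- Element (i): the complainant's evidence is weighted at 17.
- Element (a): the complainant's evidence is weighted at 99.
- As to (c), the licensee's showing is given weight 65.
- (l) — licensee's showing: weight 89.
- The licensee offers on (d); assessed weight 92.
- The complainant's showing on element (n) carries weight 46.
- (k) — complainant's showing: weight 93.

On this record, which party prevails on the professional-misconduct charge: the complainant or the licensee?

— Issue I —
Stage I.1 (complainant, the balance of probabilities, weight exceeds 53): (a) net 99−36=63 > 53 — meets; (b) net 61−7=54 > 53 — meets.
  The complainant carries Stage I.1; the licensee now bears the burden.
Stage I.2 (licensee, any credible evidence, weight is at least 17): (c) net 65−33=32 ≥ 17 — meets; (d) net 92−60=32 ≥ 17 — meets.
  Stage I.2 carried; the burden remains with the licensee.
Stage I.3 (licensee, the balance of probabilities, weight exceeds 53): (e) 39 ≤ 53 — fails.
  Not every element is met, so the licensee fails to carry Stage I.3.
The complainant prevails on this issue.
— Issue II —
At Stage II.1 the complainant must meet a clear and cogent showing (weight exceeds 68): on (f) the weight is 81 less the opposing 9 gives net 72, > 68, so (f) meets the standard; on (g) the weight is 98 less the opposing 28 gives net 70, > 68, so (g) meets the standard.
  The complainant carries Stage II.1; the licensee now bears the burden.
At Stage II.2 the licensee must meet a clear and cogent showing (weight exceeds 68): on (h) the weight is 68, ≤ 68, so (h) does not meet the standard.
  Stage II.2 not carried; the licensee fails its burden.
The analysis ends at Stage II.2; the complainant prevails on this issue.
— Issue III —
Stage III.1 (complainant, the balance of probabilities, weight is at least 54): (j) 60 ≥ 54 — meets; (k) net 93−22=71 ≥ 54 — meets.
  All elements met. The burden passes to the licensee.
Stage III.2 (licensee, clear and convincing evidence, weight is at least 80): (l) net 89−21=68 < 80 — fails; (m) net 81−10=71 < 80 — fails.
  The licensee does not carry Stage III.2.
So the complainant prevails on this issue.
Per-issue: Issue I → complainant; Issue II → complainant; Issue III → complainant. The complainant must prevail on every issue; overall, the complainant prevails.

complainant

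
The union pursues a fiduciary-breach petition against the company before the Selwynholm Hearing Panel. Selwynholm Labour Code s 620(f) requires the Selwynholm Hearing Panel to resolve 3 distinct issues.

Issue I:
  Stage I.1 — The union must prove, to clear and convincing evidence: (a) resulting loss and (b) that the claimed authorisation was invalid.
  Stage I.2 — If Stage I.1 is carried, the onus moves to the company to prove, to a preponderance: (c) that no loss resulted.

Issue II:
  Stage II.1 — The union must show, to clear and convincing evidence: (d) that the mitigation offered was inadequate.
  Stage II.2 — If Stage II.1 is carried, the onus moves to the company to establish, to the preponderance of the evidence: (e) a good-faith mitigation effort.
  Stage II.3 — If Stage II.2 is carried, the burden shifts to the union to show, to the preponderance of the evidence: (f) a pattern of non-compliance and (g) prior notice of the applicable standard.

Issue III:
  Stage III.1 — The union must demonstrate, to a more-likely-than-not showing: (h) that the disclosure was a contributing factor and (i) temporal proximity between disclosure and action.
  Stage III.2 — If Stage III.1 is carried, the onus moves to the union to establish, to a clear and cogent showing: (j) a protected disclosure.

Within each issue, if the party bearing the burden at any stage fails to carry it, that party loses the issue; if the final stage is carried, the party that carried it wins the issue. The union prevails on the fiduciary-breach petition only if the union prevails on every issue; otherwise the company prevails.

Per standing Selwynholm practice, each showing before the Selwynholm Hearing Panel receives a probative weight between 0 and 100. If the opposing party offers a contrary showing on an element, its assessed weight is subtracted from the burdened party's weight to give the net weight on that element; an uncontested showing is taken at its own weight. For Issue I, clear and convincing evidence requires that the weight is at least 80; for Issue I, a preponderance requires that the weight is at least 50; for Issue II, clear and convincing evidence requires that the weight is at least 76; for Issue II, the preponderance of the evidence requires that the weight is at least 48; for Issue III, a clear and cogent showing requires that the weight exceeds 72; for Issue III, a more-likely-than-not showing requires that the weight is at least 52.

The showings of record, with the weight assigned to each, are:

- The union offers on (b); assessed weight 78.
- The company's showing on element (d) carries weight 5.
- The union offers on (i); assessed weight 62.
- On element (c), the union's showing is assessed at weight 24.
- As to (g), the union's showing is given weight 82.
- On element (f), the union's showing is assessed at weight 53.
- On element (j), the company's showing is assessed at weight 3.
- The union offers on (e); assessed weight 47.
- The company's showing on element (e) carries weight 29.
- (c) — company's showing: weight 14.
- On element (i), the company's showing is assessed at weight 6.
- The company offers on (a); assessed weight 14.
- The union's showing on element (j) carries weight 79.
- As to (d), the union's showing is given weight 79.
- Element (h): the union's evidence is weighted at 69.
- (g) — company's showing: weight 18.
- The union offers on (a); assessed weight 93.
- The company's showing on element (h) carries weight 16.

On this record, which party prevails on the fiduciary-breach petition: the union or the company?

— Issue I —
At Stage I.1 the union must meet clear and convincing evidence (weight is at least 80): on (a) the weight is 93 less the opposing 14 gives net 79, < 80, so (a) does not meet the standard; on (b) the weight is 78, which does not reach 80, so (b) does not meet the standard.
  Stage I.1 not carried; the union fails its burden.
The company prevails on this issue.
— Issue II —
Stage II.1 — burden on union; standard: clear and convincing evidence (weight is at least 76).
    (d): 79 − 5 = 74 < 76 [not met]
  The union does not carry Stage II.1.
The analysis ends at Stage II.1; the company prevails on this issue.
— Issue III —
Stage III.1 (union, a more-likely-than-not showing, weight is at least 52): (h) net 69−16=53 ≥ 52 — meets; (i) net 62−6=56 ≥ 52 — meets.
  Stage III.1 carried; the burden remains with the union.
Stage III.2 (union, a clear and cogent showing, weight exceeds 72): (j) net 79−3=76 > 72 — meets.
  All elements met at the final stage.
With every stage satisfied, the union prevails on this issue.
Per-issue: Issue I → company; Issue II → company; Issue III → union. The union must prevail on every issue; overall, the company prevails.

company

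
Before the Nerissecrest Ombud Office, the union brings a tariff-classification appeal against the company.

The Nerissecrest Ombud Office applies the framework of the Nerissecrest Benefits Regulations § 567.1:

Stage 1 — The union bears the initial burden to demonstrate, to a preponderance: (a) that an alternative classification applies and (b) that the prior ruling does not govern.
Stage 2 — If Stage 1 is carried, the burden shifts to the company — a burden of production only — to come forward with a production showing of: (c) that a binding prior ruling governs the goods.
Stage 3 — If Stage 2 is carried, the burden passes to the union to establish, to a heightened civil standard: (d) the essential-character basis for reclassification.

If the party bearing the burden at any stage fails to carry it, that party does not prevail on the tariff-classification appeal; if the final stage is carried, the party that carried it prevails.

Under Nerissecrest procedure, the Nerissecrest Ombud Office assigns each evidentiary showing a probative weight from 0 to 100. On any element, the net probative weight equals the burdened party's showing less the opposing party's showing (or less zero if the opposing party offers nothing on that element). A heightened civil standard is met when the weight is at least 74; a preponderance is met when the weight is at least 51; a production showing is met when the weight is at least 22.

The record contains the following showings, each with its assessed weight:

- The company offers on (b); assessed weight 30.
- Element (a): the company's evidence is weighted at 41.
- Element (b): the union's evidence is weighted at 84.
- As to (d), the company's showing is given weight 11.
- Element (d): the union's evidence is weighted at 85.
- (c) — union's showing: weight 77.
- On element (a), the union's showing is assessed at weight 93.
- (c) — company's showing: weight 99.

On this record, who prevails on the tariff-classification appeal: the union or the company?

Stage 1 (union, a preponderance, weight is at least 51): (a) net 93−41=52 ≥ 51 — meets; (b) net 84−30=54 ≥ 51 — meets.
  Stage 1 is satisfied; the onus moves to the company.
Stage 2 (company, a production showing, weight is at least 22): (c) net 99−77=22 ≥ 22 — meets.
  Stage 2 is satisfied; the onus moves to the union.
Stage 3 (union, a heightened civil standard, weight is at least 74): (d) net 85−11=74 ≥ 74 — meets.
  Stage 3 carried; the final stage is satisfied.
Every stage carried; the union prevails.

union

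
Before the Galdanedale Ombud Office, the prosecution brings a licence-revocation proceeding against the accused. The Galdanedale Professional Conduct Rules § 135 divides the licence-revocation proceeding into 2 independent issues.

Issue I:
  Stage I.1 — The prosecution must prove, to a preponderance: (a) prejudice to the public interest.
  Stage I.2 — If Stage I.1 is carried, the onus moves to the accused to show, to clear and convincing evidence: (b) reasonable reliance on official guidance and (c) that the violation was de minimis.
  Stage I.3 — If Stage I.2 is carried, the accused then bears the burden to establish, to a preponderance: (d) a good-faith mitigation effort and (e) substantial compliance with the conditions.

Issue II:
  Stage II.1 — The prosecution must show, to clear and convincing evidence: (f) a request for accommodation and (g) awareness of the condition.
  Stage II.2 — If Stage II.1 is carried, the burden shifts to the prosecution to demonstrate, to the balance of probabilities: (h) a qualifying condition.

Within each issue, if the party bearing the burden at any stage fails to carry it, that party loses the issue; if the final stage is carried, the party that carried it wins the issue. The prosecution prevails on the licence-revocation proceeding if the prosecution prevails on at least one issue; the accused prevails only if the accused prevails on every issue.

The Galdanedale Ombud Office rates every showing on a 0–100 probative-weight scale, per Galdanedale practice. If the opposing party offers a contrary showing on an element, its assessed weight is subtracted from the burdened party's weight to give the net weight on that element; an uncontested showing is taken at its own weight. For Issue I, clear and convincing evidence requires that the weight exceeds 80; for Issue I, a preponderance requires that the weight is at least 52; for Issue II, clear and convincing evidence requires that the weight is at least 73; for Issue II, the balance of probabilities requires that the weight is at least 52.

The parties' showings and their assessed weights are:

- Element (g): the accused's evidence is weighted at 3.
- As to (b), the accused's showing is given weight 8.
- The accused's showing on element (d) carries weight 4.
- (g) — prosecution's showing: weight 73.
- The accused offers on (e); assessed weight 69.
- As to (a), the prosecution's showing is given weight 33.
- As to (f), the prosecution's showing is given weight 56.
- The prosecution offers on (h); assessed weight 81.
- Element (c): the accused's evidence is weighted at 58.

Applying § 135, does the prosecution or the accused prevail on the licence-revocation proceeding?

— Issue I —
Stage I.1 — burden on prosecution; standard: a preponderance (weight is at least 52).
    (a): 33 < 52 [not met]
  Stage I.1 not carried; the prosecution fails its burden.
The accused prevails on this issue.
— Issue II —
Stage II.1 — burden on prosecution; standard: clear and convincing evidence (weight is at least 73).
    (f): 56 < 73 [not met]
    (g): 73 − 3 = 70 < 73 [not met]
  Not every element is met, so the prosecution fails to carry Stage II.1.
So the accused prevails on this issue.
Per-issue: Issue I → accused; Issue II → accused. The prosecution must prevail on at least one issue; overall, the accused prevails.

accused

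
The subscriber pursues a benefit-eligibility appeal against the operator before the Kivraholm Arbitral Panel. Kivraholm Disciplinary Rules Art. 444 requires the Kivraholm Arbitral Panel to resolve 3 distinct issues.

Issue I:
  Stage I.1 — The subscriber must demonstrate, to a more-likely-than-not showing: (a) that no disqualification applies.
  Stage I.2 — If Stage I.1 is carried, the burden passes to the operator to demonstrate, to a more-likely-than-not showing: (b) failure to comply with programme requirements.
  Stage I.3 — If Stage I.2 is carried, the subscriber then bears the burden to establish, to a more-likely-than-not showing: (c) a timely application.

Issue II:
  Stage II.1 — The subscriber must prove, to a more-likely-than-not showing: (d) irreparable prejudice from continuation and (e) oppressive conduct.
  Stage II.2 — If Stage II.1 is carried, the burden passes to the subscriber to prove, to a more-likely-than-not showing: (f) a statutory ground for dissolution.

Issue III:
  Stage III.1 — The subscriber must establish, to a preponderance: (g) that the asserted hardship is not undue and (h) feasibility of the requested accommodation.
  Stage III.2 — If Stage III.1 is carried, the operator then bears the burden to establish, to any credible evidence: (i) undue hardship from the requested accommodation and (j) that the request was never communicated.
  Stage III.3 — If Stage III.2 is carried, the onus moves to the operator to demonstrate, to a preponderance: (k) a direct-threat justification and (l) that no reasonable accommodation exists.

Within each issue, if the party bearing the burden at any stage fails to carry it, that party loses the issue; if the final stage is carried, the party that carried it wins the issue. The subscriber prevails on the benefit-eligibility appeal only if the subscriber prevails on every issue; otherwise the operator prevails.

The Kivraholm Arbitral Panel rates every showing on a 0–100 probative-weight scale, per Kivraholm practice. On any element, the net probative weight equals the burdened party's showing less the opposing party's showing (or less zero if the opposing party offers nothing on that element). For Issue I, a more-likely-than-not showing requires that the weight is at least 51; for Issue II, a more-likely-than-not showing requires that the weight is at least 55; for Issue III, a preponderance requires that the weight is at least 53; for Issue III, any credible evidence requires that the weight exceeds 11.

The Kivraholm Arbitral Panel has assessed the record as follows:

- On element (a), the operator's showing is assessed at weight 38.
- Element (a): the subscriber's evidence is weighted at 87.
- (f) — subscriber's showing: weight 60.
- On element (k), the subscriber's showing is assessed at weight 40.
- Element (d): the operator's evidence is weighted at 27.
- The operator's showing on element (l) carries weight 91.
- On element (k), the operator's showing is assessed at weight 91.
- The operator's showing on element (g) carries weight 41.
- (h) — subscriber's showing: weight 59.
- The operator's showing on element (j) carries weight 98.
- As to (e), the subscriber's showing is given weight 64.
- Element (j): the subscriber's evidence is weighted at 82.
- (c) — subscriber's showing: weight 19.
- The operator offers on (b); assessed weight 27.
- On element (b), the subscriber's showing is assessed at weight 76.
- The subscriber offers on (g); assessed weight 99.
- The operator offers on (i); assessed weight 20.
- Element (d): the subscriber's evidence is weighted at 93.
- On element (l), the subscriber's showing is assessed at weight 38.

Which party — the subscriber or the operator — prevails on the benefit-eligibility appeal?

operator

— Issue I —
Stage I.1 (subscriber, a more-likely-than-not showing, weight is at least 51): (a) net 87−38=49 < 51 — fails.
  Stage I.1 not carried; the subscriber fails its burden.
So the operator prevails on this issue.
— Issue II —
Stage II.1 — burden on subscriber; standard: a more-likely-than-not showing (weight is at least 55).
    (d): 93 − 27 = 66 ≥ 55 [met]
    (e): 64 ≥ 55 [met]
  Stage II.1 is satisfied; the subscriber continues to bear the burden.
Stage II.2 — burden on subscriber; standard: a more-likely-than-not showing (weight is at least 55).
    (f): 60 ≥ 55 [met]
  The subscriber carries the last stage.
Every stage carried; the subscriber prevails on this issue.
— Issue III —
Stage III.1 (subscriber, a preponderance, weight is at least 53): (g) net 99−41=58 ≥ 53 — meets; (h) 59 ≥ 53 — meets.
  Stage III.1 carried; the burden shifts to the operator.
Stage III.2 (operator, any credible evidence, weight exceeds 11): (i) 20 > 11 — meets; (j) net 98−82=16 > 11 — meets.
  All elements met. The operator retains the burden for Stage III.3.
Stage III.3 (operator, a preponderance, weight is at least 53): (k) net 91−40=51 < 53 — fails; (l) net 91−38=53 ≥ 53 — meets.
  Not every element is met, so the operator fails to carry Stage III.3.
The analysis ends at Stage III.3; the subscriber prevails on this issue.
Per-issue: Issue I → operator; Issue II → subscriber; Issue III → subscriber. The subscriber must prevail on every issue; overall, the operator prevails.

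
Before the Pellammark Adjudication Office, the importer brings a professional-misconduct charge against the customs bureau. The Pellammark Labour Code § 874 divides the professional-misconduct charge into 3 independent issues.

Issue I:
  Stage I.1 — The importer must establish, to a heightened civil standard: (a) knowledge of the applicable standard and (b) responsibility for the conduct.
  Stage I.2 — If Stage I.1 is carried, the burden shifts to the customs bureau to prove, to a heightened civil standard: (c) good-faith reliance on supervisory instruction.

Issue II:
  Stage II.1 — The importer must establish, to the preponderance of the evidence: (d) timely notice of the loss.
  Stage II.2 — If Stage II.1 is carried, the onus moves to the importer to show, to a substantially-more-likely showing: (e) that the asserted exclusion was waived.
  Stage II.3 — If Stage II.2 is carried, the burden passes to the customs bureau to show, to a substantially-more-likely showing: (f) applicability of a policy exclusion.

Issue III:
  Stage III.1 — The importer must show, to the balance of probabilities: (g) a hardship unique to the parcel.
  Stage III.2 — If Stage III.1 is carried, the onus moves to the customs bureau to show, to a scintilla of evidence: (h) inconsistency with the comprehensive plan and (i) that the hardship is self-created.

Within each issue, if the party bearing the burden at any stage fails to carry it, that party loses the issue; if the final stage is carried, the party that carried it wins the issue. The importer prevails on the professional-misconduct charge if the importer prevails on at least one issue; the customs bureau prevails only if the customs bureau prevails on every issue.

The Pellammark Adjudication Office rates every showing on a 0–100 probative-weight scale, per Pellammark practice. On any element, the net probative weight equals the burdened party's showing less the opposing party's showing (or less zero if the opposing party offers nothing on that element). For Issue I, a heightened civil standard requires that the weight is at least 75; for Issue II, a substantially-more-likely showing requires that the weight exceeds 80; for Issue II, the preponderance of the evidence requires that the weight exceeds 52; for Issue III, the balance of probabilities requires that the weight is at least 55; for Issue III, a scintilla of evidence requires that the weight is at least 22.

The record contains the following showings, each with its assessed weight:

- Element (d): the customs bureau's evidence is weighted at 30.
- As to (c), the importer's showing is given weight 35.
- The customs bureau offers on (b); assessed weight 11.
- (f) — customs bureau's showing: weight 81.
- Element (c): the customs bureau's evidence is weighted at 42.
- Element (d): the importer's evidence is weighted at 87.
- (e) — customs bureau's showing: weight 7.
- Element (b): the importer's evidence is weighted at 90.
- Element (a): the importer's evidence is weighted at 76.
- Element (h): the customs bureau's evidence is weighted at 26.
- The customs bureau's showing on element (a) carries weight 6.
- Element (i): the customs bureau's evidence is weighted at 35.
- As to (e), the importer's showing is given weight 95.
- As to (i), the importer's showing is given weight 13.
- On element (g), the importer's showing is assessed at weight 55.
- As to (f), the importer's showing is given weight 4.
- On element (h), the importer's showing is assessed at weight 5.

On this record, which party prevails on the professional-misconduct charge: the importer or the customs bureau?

— Issue I —
Stage I.1 — burden on importer; standard: a heightened civil standard (weight is at least 75).
    (a): 76 − 6 = 70 < 75 [not met]
    (b): 90 − 11 = 79 ≥ 75 [met]
  Stage I.1 not carried; the importer fails its burden.
The customs bureau prevails on this issue.
— Issue II —
Stage II.1 (importer, the preponderance of the evidence, weight exceeds 52): (d) net 87−30=57 > 52 — meets.
  All elements met. The importer retains the burden for Stage II.2.
Stage II.2 (importer, a substantially-more-likely showing, weight exceeds 80): (e) net 95−7=88 > 80 — meets.
  Stage II.2 carried; the burden shifts to the customs bureau.
Stage II.3 (customs bureau, a substantially-more-likely showing, weight exceeds 80): (f) net 81−4=77 ≤ 80 — fails.
  The customs bureau does not carry Stage II.3.
The analysis ends at Stage II.3; the importer prevails on this issue.
— Issue III —
At Stage III.1 the importer must meet the balance of probabilities (weight is at least 55): on (g) the weight is 55, ≥ 55, so (g) meets the standard.
  The importer carries Stage III.1; the customs bureau now bears the burden.
At Stage III.2 the customs bureau must meet a scintilla of evidence (weight is at least 22): on (h) the weight is 26 less the opposing 5 gives net 21, which does not reach 22, so (h) does not meet the standard; on (i) the weight is 35 less the opposing 13 gives net 22, which does reach 22, so (i) meets the standard.
  Not every element is met, so the customs bureau fails to carry Stage III.2.
The analysis ends at Stage III.2; the importer prevails on this issue.
Per-issue: Issue I → customs bureau; Issue II → importer; Issue III → importer. The importer must prevail on at least one issue; overall, the importer prevails.

importer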